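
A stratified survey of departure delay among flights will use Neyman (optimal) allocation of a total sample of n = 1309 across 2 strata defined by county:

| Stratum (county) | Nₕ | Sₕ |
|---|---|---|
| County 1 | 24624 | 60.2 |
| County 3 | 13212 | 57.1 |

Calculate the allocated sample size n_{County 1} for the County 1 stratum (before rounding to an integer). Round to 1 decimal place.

867.5

Neyman allocation: nₕ = n·NₕSₕ / Σⱼ NⱼSⱼ.
Σ NⱼSⱼ = 24624·60.2 + 13212·57.1 = 2.23677 × 10^6.
n_{County 1} = 1309·24624·60.2 / (2.23677 × 10^6) = 867.5.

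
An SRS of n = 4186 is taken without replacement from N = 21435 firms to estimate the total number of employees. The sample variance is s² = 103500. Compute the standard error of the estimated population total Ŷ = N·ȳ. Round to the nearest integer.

95612

Var(Ŷ) = N²·Var(ȳ) = N²·(1 − n/N)·s²/n.
f = 4186/21435 = 0.19528808; Var(ȳ) = 0.80471192·103500/4186 = 19.896723.
Var(Ŷ) = 21435² · 19.896723 = 9.1417329 × 10^9.
SE(Ŷ) = √(9.1417329 × 10^9) = 95612.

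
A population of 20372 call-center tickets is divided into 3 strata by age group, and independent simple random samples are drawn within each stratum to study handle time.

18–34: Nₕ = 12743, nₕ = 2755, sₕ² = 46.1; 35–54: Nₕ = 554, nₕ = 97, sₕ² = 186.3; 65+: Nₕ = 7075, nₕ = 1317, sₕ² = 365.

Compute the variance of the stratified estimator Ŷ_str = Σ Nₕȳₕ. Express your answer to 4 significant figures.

Var(Ŷ_str) = Σₕ Nₕ²(1 − fₕ)sₕ²/nₕ.
18–34: 12743²·(1 − 2755/12743)·46.1/2755 = 2.1297545 × 10^6.
35–54: 554²·(1 − 97/554)·186.3/97 = 486258.36.
65+: 7075²·(1 − 1317/7075)·365/1317 = 1.1290293 × 10^7.
Sum = 1.3906306 × 10^7.

1.391 × 10^7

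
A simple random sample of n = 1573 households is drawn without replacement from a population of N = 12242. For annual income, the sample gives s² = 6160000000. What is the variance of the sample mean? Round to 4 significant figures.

3.413 × 10^6

Under SRS without replacement, Var(ȳ) = (1 − f)·s²/n with f = n/N = 1573/12242 = 0.12849208.
Var(ȳ) = (1 − 0.12849208)·6160000000/1573 = 0.87150792·3.9160839 × 10^6 = 3.4128982 × 10^6.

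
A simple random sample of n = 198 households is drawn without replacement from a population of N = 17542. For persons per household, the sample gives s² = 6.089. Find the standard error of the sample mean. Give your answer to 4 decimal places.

0.1744

Under SRS without replacement, Var(ȳ) = (1 − f)·s²/n with f = n/N = 198/17542 = 0.01128720.
Var(ȳ) = (1 − 0.01128720)·6.089/198 = 0.98871280·0.030752525 = 0.030405415.
SE(ȳ) = √(0.030405415) = 0.1744.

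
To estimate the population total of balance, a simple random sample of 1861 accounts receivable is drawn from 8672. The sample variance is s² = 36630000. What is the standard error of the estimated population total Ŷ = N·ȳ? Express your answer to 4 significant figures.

Var(Ŷ) = N²·Var(ȳ) = N²·(1 − n/N)·s²/n.
f = 1861/8672 = 0.21459871; Var(ȳ) = 0.78540129·36630000/1861 = 15459.027.
Var(Ŷ) = 8672² · 15459.027 = 1.1625742 × 10^12.
SE(Ŷ) = √(1.1625742 × 10^12) = 1.078 × 10^6.

1.078 × 10^6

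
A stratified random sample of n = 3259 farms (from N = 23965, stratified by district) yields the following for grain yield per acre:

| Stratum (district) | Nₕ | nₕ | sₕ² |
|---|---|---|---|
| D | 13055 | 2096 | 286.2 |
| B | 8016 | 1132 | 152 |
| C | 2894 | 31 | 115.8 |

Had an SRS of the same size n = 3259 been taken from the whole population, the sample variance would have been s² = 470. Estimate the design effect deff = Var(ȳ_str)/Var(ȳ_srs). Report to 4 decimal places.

Var(ȳ_str) = Σ Wₕ²(1−fₕ)sₕ²/nₕ with Wₕ = Nₕ/23965:
  D: (13055/23965)²·(1−2096/13055)·286.2/2096 = 0.034015064
  B: (8016/23965)²·(1−1132/8016)·152/1132 = 0.01290152
  C: (2894/23965)²·(1−31/2894)·115.8/31 = 0.053890458
  → Var(ȳ_str) = 0.10080704.
Var(ȳ_srs) = (1 − 3259/23965)·470/3259 = 0.12460408.
deff = 0.10080704 / 0.12460408 = 0.8090.

0.8090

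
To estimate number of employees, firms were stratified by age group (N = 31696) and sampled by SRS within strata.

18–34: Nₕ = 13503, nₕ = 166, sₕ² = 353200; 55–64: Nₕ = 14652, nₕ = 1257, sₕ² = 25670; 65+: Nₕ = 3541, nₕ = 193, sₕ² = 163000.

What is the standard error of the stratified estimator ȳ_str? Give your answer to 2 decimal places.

Var(ȳ_str) = Σₕ Wₕ²(1 − fₕ)sₕ²/nₕ with Wₕ = Nₕ/N, N = 31696.
18–34: Wₕ = 0.42601590; term = 0.42601590²·(1 − 0.01229356)·353200/166 = 381.41003.
55–64: Wₕ = 0.46226653; term = 0.46226653²·(1 − 0.08579034)·25670/1257 = 3.989526.
65+: Wₕ = 0.11171757; term = 0.11171757²·(1 − 0.05450438)·163000/193 = 9.9662724.
Sum = 395.36583.
SE = √(395.36583) = 19.88.

19.88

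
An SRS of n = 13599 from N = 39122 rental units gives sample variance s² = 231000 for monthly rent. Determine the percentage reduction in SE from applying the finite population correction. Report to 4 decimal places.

19.2290

f = n/N = 13599/39122 = 0.34760493.
SE_no-fpc = √(s²/n) = 4.1214734; SE_fpc = √((1−f)s²/n) = 3.3289543.
Ratio = √(1−f) = 0.80770977. Reduction = 100·(1 − 0.80770977) = 19.2290%.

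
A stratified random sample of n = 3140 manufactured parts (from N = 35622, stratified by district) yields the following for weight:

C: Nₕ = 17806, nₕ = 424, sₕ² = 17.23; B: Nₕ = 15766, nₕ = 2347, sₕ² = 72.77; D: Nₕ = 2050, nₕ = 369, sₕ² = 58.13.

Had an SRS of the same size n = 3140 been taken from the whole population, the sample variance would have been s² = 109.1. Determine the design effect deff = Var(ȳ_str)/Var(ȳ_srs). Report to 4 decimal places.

0.4895

Var(ȳ_str) = Σ Wₕ²(1−fₕ)sₕ²/nₕ with Wₕ = Nₕ/35622:
  C: (17806/35622)²·(1−424/17806)·17.23/424 = 0.009911718
  B: (15766/35622)²·(1−2347/15766)·72.77/2347 = 0.0051694503
  D: (2050/35622)²·(1−369/2050)·58.13/369 = 4.2781788 × 10^-4
  → Var(ȳ_str) = 0.015508986.
Var(ȳ_srs) = (1 − 3140/35622)·109.1/3140 = 0.031682509.
deff = 0.015508986 / 0.031682509 = 0.4895.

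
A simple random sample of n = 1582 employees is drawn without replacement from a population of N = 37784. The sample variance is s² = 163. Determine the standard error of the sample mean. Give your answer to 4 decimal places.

Under SRS without replacement, Var(ȳ) = (1 − f)·s²/n with f = n/N = 1582/37784 = 0.04186957.
Var(ȳ) = (1 − 0.04186957)·163/1582 = 0.95813043·0.10303413 = 0.098720139.
SE(ȳ) = √(0.098720139) = 0.3142.

0.3142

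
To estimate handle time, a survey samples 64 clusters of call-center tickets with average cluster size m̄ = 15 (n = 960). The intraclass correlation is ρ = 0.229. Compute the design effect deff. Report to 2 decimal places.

4.21

deff = 1 + (15 − 1)·0.229 = 1 + 3.206 = 4.206.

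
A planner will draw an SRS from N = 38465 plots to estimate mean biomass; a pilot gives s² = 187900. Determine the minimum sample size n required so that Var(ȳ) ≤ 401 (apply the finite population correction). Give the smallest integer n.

Without fpc, n₀ = s²/D = 187900/401 = 468.5786.
With fpc, (1 − n/N)·s²/n ≤ D requires n ≥ n₀/(1 + n₀/N) = 468.5786/(1 + 468.5786/38465) = 462.9391.
Rounding up, n = 463.

463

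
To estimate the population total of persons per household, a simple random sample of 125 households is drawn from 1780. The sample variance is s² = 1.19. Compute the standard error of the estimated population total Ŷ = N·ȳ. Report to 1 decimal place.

167.5

Var(Ŷ) = N²·Var(ȳ) = N²·(1 − n/N)·s²/n.
f = 125/1780 = 0.07022472; Var(ȳ) = 0.92977528·1.19/125 = 0.0088514607.
Var(Ŷ) = 1780² · 0.0088514607 = 28044.968.
SE(Ŷ) = √(28044.968) = 167.5.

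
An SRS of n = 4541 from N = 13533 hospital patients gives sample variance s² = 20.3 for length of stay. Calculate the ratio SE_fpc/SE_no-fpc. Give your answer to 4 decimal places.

0.8151

f = n/N = 4541/13533 = 0.33555014.
SE_no-fpc = √(s²/n) = 0.066860908; SE_fpc = √((1−f)s²/n) = 0.054500863.
Ratio = √(1−f) = 0.81513794.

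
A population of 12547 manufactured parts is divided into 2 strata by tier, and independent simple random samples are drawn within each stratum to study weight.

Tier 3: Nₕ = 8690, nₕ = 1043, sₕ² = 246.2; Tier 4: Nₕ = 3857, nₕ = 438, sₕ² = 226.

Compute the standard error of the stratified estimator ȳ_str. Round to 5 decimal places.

Var(ȳ_str) = Σₕ Wₕ²(1 − fₕ)sₕ²/nₕ with Wₕ = Nₕ/N, N = 12547.
Tier 3: Wₕ = 0.69259584; term = 0.69259584²·(1 − 0.12002301)·246.2/1043 = 0.099640251.
Tier 4: Wₕ = 0.30740416; term = 0.30740416²·(1 − 0.11355976)·226/438 = 0.043221842.
Sum = 0.14286209.
SE = √(0.14286209) = 0.37797.

0.37797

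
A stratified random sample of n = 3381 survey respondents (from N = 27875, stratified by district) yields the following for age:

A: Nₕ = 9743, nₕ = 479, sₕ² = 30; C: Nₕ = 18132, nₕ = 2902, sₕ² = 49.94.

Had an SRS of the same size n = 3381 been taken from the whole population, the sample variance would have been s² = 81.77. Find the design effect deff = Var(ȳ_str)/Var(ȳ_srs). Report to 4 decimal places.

0.6301

Var(ȳ_str) = Σ Wₕ²(1−fₕ)sₕ²/nₕ with Wₕ = Nₕ/27875:
  A: (9743/27875)²·(1−479/9743)·30/479 = 0.0072752386
  C: (18132/27875)²·(1−2902/18132)·49.94/2902 = 0.0061159932
  → Var(ȳ_str) = 0.013391232.
Var(ȳ_srs) = (1 − 3381/27875)·81.77/3381 = 0.021251699.
deff = 0.013391232 / 0.021251699 = 0.6301.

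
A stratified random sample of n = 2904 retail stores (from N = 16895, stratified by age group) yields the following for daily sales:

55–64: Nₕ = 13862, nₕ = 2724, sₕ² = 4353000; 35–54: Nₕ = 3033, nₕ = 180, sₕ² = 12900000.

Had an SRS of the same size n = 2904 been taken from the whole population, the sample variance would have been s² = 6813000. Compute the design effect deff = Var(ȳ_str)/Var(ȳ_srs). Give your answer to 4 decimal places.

1.5632

Var(ȳ_str) = Σ Wₕ²(1−fₕ)sₕ²/nₕ with Wₕ = Nₕ/16895:
  55–64: (13862/16895)²·(1−2724/13862)·4353000/2724 = 864.3672
  35–54: (3033/16895)²·(1−180/3033)·12900000/180 = 2172.5761
  → Var(ȳ_str) = 3036.9433.
Var(ȳ_srs) = (1 − 2904/16895)·6813000/2904 = 1942.819.
deff = 3036.9433 / 1942.819 = 1.5632.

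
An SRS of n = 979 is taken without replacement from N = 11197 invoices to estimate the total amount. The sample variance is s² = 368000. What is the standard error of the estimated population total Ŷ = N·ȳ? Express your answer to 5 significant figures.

207380

Var(Ŷ) = N²·Var(ȳ) = N²·(1 − n/N)·s²/n.
f = 979/11197 = 0.08743413; Var(ȳ) = 0.91256587·368000/979 = 343.02782.
Var(Ŷ) = 11197² · 343.02782 = 4.3006361 × 10^10.
SE(Ŷ) = √(4.3006361 × 10^10) = 207380.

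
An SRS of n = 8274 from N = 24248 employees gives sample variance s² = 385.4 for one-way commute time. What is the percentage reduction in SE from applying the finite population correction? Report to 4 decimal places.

18.8350

f = n/N = 8274/24248 = 0.34122402.
SE_no-fpc = √(s²/n) = 0.21582318; SE_fpc = √((1−f)s²/n) = 0.17517292.
Ratio = √(1−f) = 0.81165016. Reduction = 100·(1 − 0.81165016) = 18.8350%.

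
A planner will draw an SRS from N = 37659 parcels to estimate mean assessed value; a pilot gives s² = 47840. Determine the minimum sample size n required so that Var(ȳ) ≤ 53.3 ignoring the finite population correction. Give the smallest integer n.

898

Without fpc, n₀ = s²/D = 47840/53.3 = 897.5610.
Rounding up, n = 898.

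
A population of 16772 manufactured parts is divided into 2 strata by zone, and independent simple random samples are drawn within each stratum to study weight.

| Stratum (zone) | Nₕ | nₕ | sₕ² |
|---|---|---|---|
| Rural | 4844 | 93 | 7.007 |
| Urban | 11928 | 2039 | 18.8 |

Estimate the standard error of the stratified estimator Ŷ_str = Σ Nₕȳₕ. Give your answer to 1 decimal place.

Var(Ŷ_str) = Σₕ Nₕ²(1 − fₕ)sₕ²/nₕ.
Rural: 4844²·(1 − 93/4844)·7.007/93 = 1.733957 × 10^6.
Urban: 11928²·(1 − 2039/11928)·18.8/2039 = 1.0875785 × 10^6.
Sum = 2.8215355 × 10^6.
SE = √(2.8215355 × 10^6) = 1679.7.

1679.7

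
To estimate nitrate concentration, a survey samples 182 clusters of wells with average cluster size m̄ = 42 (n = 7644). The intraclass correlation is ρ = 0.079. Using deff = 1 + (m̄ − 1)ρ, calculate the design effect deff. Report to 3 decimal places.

deff = 1 + (42 − 1)·0.079 = 1 + 3.239 = 4.239.

4.239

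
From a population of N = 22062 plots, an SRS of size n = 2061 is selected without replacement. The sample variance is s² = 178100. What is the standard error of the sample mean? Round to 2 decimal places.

8.85

Under SRS without replacement, Var(ȳ) = (1 − f)·s²/n with f = n/N = 2061/22062 = 0.09341855.
Var(ȳ) = (1 − 0.09341855)·178100/2061 = 0.90658145·86.414362 = 78.341658.
SE(ȳ) = √(78.341658) = 8.85.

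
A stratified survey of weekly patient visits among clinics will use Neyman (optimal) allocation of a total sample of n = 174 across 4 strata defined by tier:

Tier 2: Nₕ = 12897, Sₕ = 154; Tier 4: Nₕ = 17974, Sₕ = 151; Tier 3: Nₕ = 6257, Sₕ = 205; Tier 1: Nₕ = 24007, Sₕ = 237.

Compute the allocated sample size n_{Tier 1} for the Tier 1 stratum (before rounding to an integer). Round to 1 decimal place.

84.8

Neyman allocation: nₕ = n·NₕSₕ / Σⱼ NⱼSⱼ.
Σ NⱼSⱼ = 12897·154 + 17974·151 + 6257·205 + 24007·237 = 1.1672556 × 10^7.
n_{Tier 1} = 174·24007·237 / (1.1672556 × 10^7) = 84.8.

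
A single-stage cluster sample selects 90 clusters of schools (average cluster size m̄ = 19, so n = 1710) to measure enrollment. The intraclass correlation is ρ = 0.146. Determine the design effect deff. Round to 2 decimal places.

deff = 1 + (19 − 1)·0.146 = 1 + 2.628 = 3.628.

3.63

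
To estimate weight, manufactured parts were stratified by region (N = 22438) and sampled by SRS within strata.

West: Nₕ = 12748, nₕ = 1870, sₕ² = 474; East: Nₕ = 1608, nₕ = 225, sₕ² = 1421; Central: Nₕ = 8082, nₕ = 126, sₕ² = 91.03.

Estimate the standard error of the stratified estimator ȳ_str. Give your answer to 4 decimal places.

0.4359

Var(ȳ_str) = Σₕ Wₕ²(1 − fₕ)sₕ²/nₕ with Wₕ = Nₕ/N, N = 22438.
West: Wₕ = 0.56814333; term = 0.56814333²·(1 − 0.14668968)·474/1870 = 0.069816739.
East: Wₕ = 0.07166414; term = 0.07166414²·(1 − 0.13992537)·1421/225 = 0.027896614.
Central: Wₕ = 0.36019253; term = 0.36019253²·(1 − 0.01559020)·91.03/126 = 0.092269747.
Sum = 0.1899831.
SE = √(0.1899831) = 0.4359.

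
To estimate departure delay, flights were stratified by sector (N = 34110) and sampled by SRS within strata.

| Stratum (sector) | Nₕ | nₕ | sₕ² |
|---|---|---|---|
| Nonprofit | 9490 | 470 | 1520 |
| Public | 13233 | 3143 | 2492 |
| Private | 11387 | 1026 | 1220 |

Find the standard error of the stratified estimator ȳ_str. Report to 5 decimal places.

0.67045

Var(ȳ_str) = Σₕ Wₕ²(1 − fₕ)sₕ²/nₕ with Wₕ = Nₕ/N, N = 34110.
Nonprofit: Wₕ = 0.27821753; term = 0.27821753²·(1 − 0.04952582)·1520/470 = 0.2379332.
Public: Wₕ = 0.38795075; term = 0.38795075²·(1 − 0.23751228)·2492/3143 = 0.090989169.
Private: Wₕ = 0.33383172; term = 0.33383172²·(1 − 0.09010275)·1220/1026 = 0.12057576.
Sum = 0.44949813.
SE = √(0.44949813) = 0.67045.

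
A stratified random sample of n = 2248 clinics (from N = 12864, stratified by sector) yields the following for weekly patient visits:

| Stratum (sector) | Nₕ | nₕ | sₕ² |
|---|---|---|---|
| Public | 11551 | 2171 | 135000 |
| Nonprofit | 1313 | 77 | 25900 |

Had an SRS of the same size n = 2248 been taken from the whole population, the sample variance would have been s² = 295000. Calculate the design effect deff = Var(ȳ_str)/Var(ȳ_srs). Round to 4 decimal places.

0.4064

Var(ȳ_str) = Σ Wₕ²(1−fₕ)sₕ²/nₕ with Wₕ = Nₕ/12864:
  Public: (11551/12864)²·(1−2171/11551)·135000/2171 = 40.71405
  Nonprofit: (1313/12864)²·(1−77/1313)·25900/77 = 3.2986799
  → Var(ȳ_str) = 44.01273.
Var(ȳ_srs) = (1 − 2248/12864)·295000/2248 = 108.29554.
deff = 44.01273 / 108.29554 = 0.4064.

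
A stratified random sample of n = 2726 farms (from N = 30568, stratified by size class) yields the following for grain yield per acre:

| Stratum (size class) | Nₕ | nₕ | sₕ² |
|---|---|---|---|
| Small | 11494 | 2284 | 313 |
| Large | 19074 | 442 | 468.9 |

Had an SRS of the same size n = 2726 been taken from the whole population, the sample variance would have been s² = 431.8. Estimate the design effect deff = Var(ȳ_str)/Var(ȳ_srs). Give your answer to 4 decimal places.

Var(ȳ_str) = Σ Wₕ²(1−fₕ)sₕ²/nₕ with Wₕ = Nₕ/30568:
  Small: (11494/30568)²·(1−2284/11494)·313/2284 = 0.015525479
  Large: (19074/30568)²·(1−442/19074)·468.9/442 = 0.40348293
  → Var(ȳ_str) = 0.41900841.
Var(ȳ_srs) = (1 − 2726/30568)·431.8/2726 = 0.1442747.
deff = 0.41900841 / 0.1442747 = 2.9042.

2.9042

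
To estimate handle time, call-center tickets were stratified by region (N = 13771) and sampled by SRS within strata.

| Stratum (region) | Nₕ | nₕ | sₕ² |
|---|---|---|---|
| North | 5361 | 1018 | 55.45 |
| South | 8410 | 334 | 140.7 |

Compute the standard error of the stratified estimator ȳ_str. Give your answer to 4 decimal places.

Var(ȳ_str) = Σₕ Wₕ²(1 − fₕ)sₕ²/nₕ with Wₕ = Nₕ/N, N = 13771.
North: Wₕ = 0.38929635; term = 0.38929635²·(1 − 0.18988995)·55.45/1018 = 0.0066874177.
South: Wₕ = 0.61070365; term = 0.61070365²·(1 − 0.03971463)·140.7/334 = 0.15087212.
Sum = 0.15755954.
SE = √(0.15755954) = 0.3969.

0.3969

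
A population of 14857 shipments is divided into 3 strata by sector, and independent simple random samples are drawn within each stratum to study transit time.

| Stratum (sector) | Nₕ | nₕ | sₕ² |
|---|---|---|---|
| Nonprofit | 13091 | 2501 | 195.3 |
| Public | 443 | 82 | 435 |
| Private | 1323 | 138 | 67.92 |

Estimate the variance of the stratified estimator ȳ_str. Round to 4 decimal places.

Var(ȳ_str) = Σₕ Wₕ²(1 − fₕ)sₕ²/nₕ with Wₕ = Nₕ/N, N = 14857.
Nonprofit: Wₕ = 0.88113347; term = 0.88113347²·(1 − 0.19104728)·195.3/2501 = 0.049045039.
Public: Wₕ = 0.02981759; term = 0.02981759²·(1 − 0.18510158)·435/82 = 0.0038434752.
Private: Wₕ = 0.08904893; term = 0.08904893²·(1 − 0.10430839)·67.92/138 = 0.0034957031.
Sum = 0.056384217.

0.0564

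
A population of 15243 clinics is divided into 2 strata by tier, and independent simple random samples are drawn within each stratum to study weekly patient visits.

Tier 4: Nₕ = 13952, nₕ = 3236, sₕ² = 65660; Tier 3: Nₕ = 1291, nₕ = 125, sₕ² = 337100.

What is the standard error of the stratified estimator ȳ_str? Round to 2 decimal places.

Var(ȳ_str) = Σₕ Wₕ²(1 − fₕ)sₕ²/nₕ with Wₕ = Nₕ/N, N = 15243.
Tier 4: Wₕ = 0.91530539; term = 0.91530539²·(1 − 0.23193807)·65660/3236 = 13.056316.
Tier 3: Wₕ = 0.08469461; term = 0.08469461²·(1 − 0.09682417)·337100/125 = 17.471598.
Sum = 30.527914.
SE = √(30.527914) = 5.53.

5.53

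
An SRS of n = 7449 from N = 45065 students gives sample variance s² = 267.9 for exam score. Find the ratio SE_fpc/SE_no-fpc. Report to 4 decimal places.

0.9136

f = n/N = 7449/45065 = 0.16529457.
SE_no-fpc = √(s²/n) = 0.18964324; SE_fpc = √((1−f)s²/n) = 0.17326227.
Ratio = √(1−f) = 0.91362215.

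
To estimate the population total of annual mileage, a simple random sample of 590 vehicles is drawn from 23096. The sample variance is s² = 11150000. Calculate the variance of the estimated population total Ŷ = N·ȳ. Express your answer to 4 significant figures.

9.823 × 10^12

Var(Ŷ) = N²·Var(ȳ) = N²·(1 − n/N)·s²/n.
f = 590/23096 = 0.02554555; Var(ȳ) = 0.97445445·11150000/590 = 18415.538.
Var(Ŷ) = 23096² · 18415.538 = 9.8233123 × 10^12.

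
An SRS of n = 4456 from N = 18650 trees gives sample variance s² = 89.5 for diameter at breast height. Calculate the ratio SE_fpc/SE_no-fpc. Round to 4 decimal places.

0.8724

f = n/N = 4456/18650 = 0.23892761.
SE_no-fpc = √(s²/n) = 0.14172254; SE_fpc = √((1−f)s²/n) = 0.12363798.
Ratio = √(1−f) = 0.87239463.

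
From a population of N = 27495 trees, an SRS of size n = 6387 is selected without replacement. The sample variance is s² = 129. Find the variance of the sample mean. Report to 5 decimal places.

Under SRS without replacement, Var(ȳ) = (1 − f)·s²/n with f = n/N = 6387/27495 = 0.23229678.
Var(ȳ) = (1 − 0.23229678)·129/6387 = 0.76770322·0.020197276 = 0.015505514.

0.01551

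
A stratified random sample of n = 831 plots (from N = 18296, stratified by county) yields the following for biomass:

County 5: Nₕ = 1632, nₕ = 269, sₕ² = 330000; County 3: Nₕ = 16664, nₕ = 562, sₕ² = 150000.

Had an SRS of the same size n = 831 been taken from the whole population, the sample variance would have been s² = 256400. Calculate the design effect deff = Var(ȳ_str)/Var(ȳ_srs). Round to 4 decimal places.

Var(ȳ_str) = Σ Wₕ²(1−fₕ)sₕ²/nₕ with Wₕ = Nₕ/18296:
  County 5: (1632/18296)²·(1−269/1632)·330000/269 = 8.1520224
  County 3: (16664/18296)²·(1−562/16664)·150000/562 = 213.94479
  → Var(ȳ_str) = 222.09681.
Var(ȳ_srs) = (1 − 831/18296)·256400/831 = 294.52993.
deff = 222.09681 / 294.52993 = 0.7541.

0.7541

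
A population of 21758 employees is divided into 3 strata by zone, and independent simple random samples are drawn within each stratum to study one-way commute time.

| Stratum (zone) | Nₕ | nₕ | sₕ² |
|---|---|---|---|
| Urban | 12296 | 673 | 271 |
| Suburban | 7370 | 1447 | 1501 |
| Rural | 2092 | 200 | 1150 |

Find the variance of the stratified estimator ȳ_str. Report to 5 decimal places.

0.26529

Var(ȳ_str) = Σₕ Wₕ²(1 − fₕ)sₕ²/nₕ with Wₕ = Nₕ/N, N = 21758.
Urban: Wₕ = 0.56512547; term = 0.56512547²·(1 − 0.05473325)·271/673 = 0.12156215.
Suburban: Wₕ = 0.33872599; term = 0.33872599²·(1 − 0.19633650)·1501/1447 = 0.095649661.
Rural: Wₕ = 0.09614854; term = 0.09614854²·(1 − 0.09560229)·1150/200 = 0.048074272.
Sum = 0.26528608.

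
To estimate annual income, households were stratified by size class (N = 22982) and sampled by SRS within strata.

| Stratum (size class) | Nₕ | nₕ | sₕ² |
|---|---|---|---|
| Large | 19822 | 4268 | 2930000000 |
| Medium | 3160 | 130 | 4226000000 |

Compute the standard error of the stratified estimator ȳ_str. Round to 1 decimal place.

995.0

Var(ȳ_str) = Σₕ Wₕ²(1 − fₕ)sₕ²/nₕ with Wₕ = Nₕ/N, N = 22982.
Large: Wₕ = 0.86250109; term = 0.86250109²·(1 − 0.21531632)·2930000000/4268 = 400734.87.
Medium: Wₕ = 0.13749891; term = 0.13749891²·(1 − 0.04113924)·4226000000/130 = 589305.12.
Sum = 990039.99.
SE = √(990039.99) = 995.0.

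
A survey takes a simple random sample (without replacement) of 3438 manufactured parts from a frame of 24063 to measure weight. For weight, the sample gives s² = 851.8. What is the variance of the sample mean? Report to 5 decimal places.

Under SRS without replacement, Var(ȳ) = (1 − f)·s²/n with f = n/N = 3438/24063 = 0.14287495.
Var(ȳ) = (1 − 0.14287495)·851.8/3438 = 0.85712505·0.24776033 = 0.21236158.

0.21236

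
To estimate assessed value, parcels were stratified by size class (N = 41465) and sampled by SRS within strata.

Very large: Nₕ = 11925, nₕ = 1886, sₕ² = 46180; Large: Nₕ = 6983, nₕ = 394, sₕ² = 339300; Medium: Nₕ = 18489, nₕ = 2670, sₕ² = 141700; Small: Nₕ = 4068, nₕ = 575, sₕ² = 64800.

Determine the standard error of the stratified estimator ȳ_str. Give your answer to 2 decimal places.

Var(ȳ_str) = Σₕ Wₕ²(1 − fₕ)sₕ²/nₕ with Wₕ = Nₕ/N, N = 41465.
Very large: Wₕ = 0.28759195; term = 0.28759195²·(1 − 0.15815514)·46180/1886 = 1.7048954.
Large: Wₕ = 0.16840709; term = 0.16840709²·(1 − 0.05642274)·339300/394 = 23.045485.
Medium: Wₕ = 0.44589413; term = 0.44589413²·(1 − 0.14441019)·141700/2670 = 9.0279199.
Small: Wₕ = 0.09810684; term = 0.09810684²·(1 − 0.14134710)·64800/575 = 0.93137237.
Sum = 34.709673.
SE = √(34.709673) = 5.89.

5.89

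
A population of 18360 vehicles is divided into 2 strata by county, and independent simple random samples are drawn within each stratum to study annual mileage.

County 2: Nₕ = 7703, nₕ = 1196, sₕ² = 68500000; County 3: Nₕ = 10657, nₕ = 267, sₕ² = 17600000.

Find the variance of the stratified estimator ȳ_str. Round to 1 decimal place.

Var(ȳ_str) = Σₕ Wₕ²(1 − fₕ)sₕ²/nₕ with Wₕ = Nₕ/N, N = 18360.
County 2: Wₕ = 0.41955338; term = 0.41955338²·(1 − 0.15526418)·68500000/1196 = 8516.3743.
County 3: Wₕ = 0.58044662; term = 0.58044662²·(1 − 0.02505396)·17600000/267 = 21652.426.
Sum = 30168.8.

30168.8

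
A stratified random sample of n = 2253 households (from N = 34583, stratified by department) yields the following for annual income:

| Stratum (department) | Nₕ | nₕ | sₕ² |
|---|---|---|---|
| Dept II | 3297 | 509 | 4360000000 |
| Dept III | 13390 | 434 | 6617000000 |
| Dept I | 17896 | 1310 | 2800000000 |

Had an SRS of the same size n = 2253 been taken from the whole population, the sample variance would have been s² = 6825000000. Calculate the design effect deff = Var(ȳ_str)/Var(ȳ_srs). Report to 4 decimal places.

Var(ȳ_str) = Σ Wₕ²(1−fₕ)sₕ²/nₕ with Wₕ = Nₕ/34583:
  Dept II: (3297/34583)²·(1−509/3297)·4360000000/509 = 65834.735
  Dept III: (13390/34583)²·(1−434/13390)·6617000000/434 = 2.2115542 × 10^6
  Dept I: (17896/34583)²·(1−1310/17896)·2800000000/1310 = 530467.81
  → Var(ȳ_str) = 2.8078567 × 10^6.
Var(ȳ_srs) = (1 − 2253/34583)·6825000000/2253 = 2.831943 × 10^6.
deff = (2.8078567 × 10^6) / (2.831943 × 10^6) = 0.9915.

0.9915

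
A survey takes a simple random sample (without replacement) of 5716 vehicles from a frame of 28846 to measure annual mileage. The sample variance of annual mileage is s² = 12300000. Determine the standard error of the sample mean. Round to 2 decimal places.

41.54

Under SRS without replacement, Var(ȳ) = (1 − f)·s²/n with f = n/N = 5716/28846 = 0.19815572.
Var(ȳ) = (1 − 0.19815572)·12300000/5716 = 0.80184428·2151.8544 = 1725.4522.
SE(ȳ) = √(1725.4522) = 41.54.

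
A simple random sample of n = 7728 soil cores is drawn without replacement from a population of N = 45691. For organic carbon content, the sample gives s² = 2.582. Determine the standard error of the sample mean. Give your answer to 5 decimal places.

0.01666

Under SRS without replacement, Var(ȳ) = (1 − f)·s²/n with f = n/N = 7728/45691 = 0.16913615.
Var(ȳ) = (1 − 0.16913615)·2.582/7728 = 0.83086385·3.3410973 × 10^-4 = 2.775997 × 10^-4.
SE(ȳ) = √(2.775997 × 10^-4) = 0.01666.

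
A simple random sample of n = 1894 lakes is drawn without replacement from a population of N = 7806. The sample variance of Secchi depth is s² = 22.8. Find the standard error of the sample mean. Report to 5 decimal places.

Under SRS without replacement, Var(ȳ) = (1 − f)·s²/n with f = n/N = 1894/7806 = 0.24263387.
Var(ȳ) = (1 − 0.24263387)·22.8/1894 = 0.75736613·0.012038015 = 0.0091171847.
SE(ȳ) = √(0.0091171847) = 0.09548.

0.09548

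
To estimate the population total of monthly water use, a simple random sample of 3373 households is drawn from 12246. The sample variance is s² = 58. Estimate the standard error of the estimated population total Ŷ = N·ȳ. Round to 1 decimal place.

Var(Ŷ) = N²·Var(ȳ) = N²·(1 − n/N)·s²/n.
f = 3373/12246 = 0.27543688; Var(ȳ) = 0.72456312·58/3373 = 0.012459135.
Var(Ŷ) = 12246² · 0.012459135 = 1.8684282 × 10^6.
SE(Ŷ) = √(1.8684282 × 10^6) = 1366.9.

1366.9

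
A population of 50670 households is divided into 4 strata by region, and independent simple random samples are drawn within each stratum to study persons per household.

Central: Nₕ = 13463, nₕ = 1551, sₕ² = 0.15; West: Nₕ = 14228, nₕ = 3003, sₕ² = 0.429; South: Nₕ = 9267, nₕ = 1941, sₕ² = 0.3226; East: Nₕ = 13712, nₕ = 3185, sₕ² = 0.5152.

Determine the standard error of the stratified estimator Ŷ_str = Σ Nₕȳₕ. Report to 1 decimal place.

Var(Ŷ_str) = Σₕ Nₕ²(1 − fₕ)sₕ²/nₕ.
Central: 13463²·(1 − 1551/13463)·0.15/1551 = 15509.793.
West: 14228²·(1 − 3003/14228)·0.429/3003 = 22815.614.
South: 9267²·(1 − 1941/9267)·0.3226/1941 = 11283.528.
East: 13712²·(1 − 3185/13712)·0.5152/3185 = 23349.191.
Sum = 72958.126.
SE = √(72958.126) = 270.1.

270.1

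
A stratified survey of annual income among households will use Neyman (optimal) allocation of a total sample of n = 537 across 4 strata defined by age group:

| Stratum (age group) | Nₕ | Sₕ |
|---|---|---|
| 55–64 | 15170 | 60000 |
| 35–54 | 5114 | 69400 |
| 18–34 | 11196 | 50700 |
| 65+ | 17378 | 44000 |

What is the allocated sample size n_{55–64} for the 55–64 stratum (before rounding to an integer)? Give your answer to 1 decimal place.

Neyman allocation: nₕ = n·NₕSₕ / Σⱼ NⱼSⱼ.
Σ NⱼSⱼ = 15170·60000 + 5114·69400 + 11196·50700 + 17378·44000 = 2.5973808 × 10^9.
n_{55–64} = 537·15170·60000 / (2.5973808 × 10^9) = 188.2.

188.2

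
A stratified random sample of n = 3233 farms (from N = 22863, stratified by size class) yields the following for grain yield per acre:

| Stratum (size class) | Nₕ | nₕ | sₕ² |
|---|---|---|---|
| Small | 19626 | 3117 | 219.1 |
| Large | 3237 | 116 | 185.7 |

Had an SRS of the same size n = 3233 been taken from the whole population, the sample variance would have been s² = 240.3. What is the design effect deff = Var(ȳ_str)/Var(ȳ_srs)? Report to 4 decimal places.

Var(ȳ_str) = Σ Wₕ²(1−fₕ)sₕ²/nₕ with Wₕ = Nₕ/22863:
  Small: (19626/22863)²·(1−3117/19626)·219.1/3117 = 0.043570416
  Large: (3237/22863)²·(1−116/3237)·185.7/116 = 0.030940259
  → Var(ȳ_str) = 0.074510675.
Var(ȳ_srs) = (1 − 3233/22863)·240.3/3233 = 0.063816819.
deff = 0.074510675 / 0.063816819 = 1.1676.

1.1676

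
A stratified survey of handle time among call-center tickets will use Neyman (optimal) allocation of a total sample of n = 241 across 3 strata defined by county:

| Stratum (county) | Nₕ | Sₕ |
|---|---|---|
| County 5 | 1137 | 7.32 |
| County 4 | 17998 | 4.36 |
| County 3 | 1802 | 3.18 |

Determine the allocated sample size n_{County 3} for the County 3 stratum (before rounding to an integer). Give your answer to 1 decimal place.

Neyman allocation: nₕ = n·NₕSₕ / Σⱼ NⱼSⱼ.
Σ NⱼSⱼ = 1137·7.32 + 17998·4.36 + 1802·3.18 = 92524.48.
n_{County 3} = 241·1802·3.18 / 92524.48 = 14.9.

14.9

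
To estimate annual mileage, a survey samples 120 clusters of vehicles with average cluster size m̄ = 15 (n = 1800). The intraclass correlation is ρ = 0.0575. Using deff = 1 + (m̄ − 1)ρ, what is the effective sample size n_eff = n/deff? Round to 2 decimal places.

deff = 1 + (15 − 1)·0.0575 = 1 + 0.805 = 1.805.
n_eff = 1800 / 1.805 = 997.23.

997.23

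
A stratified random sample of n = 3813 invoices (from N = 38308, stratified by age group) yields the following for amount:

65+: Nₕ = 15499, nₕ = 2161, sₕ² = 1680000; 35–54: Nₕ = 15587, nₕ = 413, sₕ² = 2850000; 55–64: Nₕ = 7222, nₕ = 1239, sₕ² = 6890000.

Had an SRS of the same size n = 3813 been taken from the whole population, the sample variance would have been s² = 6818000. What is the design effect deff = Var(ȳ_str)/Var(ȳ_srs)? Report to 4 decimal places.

Var(ȳ_str) = Σ Wₕ²(1−fₕ)sₕ²/nₕ with Wₕ = Nₕ/38308:
  65+: (15499/38308)²·(1−2161/15499)·1680000/2161 = 109.51408
  35–54: (15587/38308)²·(1−413/15587)·2850000/413 = 1112.1887
  55–64: (7222/38308)²·(1−1239/7222)·6890000/1239 = 163.73648
  → Var(ȳ_str) = 1385.4393.
Var(ȳ_srs) = (1 − 3813/38308)·6818000/3813 = 1610.1149.
deff = 1385.4393 / 1610.1149 = 0.8605.

0.8605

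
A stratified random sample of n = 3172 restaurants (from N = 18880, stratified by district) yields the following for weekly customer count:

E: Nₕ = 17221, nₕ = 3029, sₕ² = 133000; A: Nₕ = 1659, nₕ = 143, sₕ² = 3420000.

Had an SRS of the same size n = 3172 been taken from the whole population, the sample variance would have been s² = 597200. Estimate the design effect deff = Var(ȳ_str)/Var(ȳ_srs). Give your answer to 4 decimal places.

Var(ȳ_str) = Σ Wₕ²(1−fₕ)sₕ²/nₕ with Wₕ = Nₕ/18880:
  E: (17221/18880)²·(1−3029/17221)·133000/3029 = 30.105813
  A: (1659/18880)²·(1−143/1659)·3420000/143 = 168.7453
  → Var(ȳ_str) = 198.85111.
Var(ȳ_srs) = (1 − 3172/18880)·597200/3172 = 156.64103.
deff = 198.85111 / 156.64103 = 1.2695.

1.2695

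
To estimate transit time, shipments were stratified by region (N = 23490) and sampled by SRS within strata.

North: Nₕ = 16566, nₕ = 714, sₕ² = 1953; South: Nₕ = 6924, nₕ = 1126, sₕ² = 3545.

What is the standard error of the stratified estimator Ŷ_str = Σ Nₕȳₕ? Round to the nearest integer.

Var(Ŷ_str) = Σₕ Nₕ²(1 − fₕ)sₕ²/nₕ.
North: 16566²·(1 − 714/16566)·1953/714 = 7.1829981 × 10^8.
South: 6924²·(1 − 1126/6924)·3545/1126 = 1.2639012 × 10^8.
Sum = 8.4468993 × 10^8.
SE = √(8.4468993 × 10^8) = 29064.

29064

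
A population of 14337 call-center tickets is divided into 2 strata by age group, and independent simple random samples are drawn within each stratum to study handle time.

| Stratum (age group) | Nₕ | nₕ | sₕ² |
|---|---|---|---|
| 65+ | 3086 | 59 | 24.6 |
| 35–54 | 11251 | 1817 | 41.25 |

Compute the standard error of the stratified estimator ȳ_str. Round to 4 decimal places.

Var(ȳ_str) = Σₕ Wₕ²(1 − fₕ)sₕ²/nₕ with Wₕ = Nₕ/N, N = 14337.
65+: Wₕ = 0.21524726; term = 0.21524726²·(1 − 0.01911860)·24.6/59 = 0.018948501.
35–54: Wₕ = 0.78475274; term = 0.78475274²·(1 − 0.16149676)·41.25/1817 = 0.011723019.
Sum = 0.03067152.
SE = √(0.03067152) = 0.1751.

0.1751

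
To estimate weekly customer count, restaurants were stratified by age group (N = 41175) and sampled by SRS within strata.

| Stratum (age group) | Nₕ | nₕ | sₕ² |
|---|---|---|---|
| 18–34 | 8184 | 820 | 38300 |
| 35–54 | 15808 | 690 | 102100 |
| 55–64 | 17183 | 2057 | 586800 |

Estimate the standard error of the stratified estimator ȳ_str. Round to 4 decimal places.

Var(ȳ_str) = Σₕ Wₕ²(1 − fₕ)sₕ²/nₕ with Wₕ = Nₕ/N, N = 41175.
18–34: Wₕ = 0.19876138; term = 0.19876138²·(1 − 0.10019550)·38300/820 = 1.6603403.
35–54: Wₕ = 0.38392228; term = 0.38392228²·(1 − 0.04364879)·102100/690 = 20.858386.
55–64: Wₕ = 0.41731633; term = 0.41731633²·(1 − 0.11971134)·586800/2057 = 43.733243.
Sum = 66.251969.
SE = √(66.251969) = 8.1395.

8.1395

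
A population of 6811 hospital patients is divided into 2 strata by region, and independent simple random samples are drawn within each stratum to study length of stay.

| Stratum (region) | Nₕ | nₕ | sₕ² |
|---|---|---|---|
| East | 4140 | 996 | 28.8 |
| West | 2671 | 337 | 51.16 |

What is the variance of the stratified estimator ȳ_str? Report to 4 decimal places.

Var(ȳ_str) = Σₕ Wₕ²(1 − fₕ)sₕ²/nₕ with Wₕ = Nₕ/N, N = 6811.
East: Wₕ = 0.60784026; term = 0.60784026²·(1 − 0.24057971)·28.8/996 = 0.008113239.
West: Wₕ = 0.39215974; term = 0.39215974²·(1 − 0.12616997)·51.16/337 = 0.020401101.
Sum = 0.02851434.

0.0285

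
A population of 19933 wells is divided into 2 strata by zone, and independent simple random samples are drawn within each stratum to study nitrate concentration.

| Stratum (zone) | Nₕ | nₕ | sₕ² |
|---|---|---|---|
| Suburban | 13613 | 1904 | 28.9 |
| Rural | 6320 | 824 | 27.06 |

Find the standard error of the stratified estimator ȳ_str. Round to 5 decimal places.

0.09466

Var(ȳ_str) = Σₕ Wₕ²(1 − fₕ)sₕ²/nₕ with Wₕ = Nₕ/N, N = 19933.
Suburban: Wₕ = 0.68293784; term = 0.68293784²·(1 − 0.13986630)·28.9/1904 = 0.0060891857.
Rural: Wₕ = 0.31706216; term = 0.31706216²·(1 − 0.13037975)·27.06/824 = 0.0028709065.
Sum = 0.0089600922.
SE = √(0.0089600922) = 0.09466.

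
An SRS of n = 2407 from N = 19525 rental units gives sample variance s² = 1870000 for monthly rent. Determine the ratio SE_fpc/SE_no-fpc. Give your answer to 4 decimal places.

0.9363

f = n/N = 2407/19525 = 0.12327785.
SE_no-fpc = √(s²/n) = 27.872939; SE_fpc = √((1−f)s²/n) = 26.098392.
Ratio = √(1−f) = 0.93633442.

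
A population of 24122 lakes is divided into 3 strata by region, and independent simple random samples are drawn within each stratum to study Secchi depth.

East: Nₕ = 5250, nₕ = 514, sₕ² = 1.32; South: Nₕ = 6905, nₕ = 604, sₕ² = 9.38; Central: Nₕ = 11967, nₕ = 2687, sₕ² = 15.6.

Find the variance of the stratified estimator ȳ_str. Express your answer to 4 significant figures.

Var(ȳ_str) = Σₕ Wₕ²(1 − fₕ)sₕ²/nₕ with Wₕ = Nₕ/N, N = 24122.
East: Wₕ = 0.21764364; term = 0.21764364²·(1 − 0.09790476)·1.32/514 = 1.0973753 × 10^-4.
South: Wₕ = 0.28625321; term = 0.28625321²·(1 − 0.08747285)·9.38/604 = 0.0011612145.
Central: Wₕ = 0.49610314; term = 0.49610314²·(1 − 0.22453414)·15.6/2687 = 0.0011080608.
Sum = 0.0023790128.

0.002379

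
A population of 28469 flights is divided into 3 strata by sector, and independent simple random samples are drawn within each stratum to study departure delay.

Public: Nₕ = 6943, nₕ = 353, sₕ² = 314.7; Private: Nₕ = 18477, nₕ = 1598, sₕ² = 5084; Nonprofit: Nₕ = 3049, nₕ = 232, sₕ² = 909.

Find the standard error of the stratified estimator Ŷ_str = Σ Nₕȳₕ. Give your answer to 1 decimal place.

32659.8

Var(Ŷ_str) = Σₕ Nₕ²(1 − fₕ)sₕ²/nₕ.
Public: 6943²·(1 − 353/6943)·314.7/353 = 4.0790086 × 10^7.
Private: 18477²·(1 − 1598/18477)·5084/1598 = 9.9221763 × 10^8.
Nonprofit: 3049²·(1 − 232/3049)·909/232 = 3.365272 × 10^7.
Sum = 1.0666604 × 10^9.
SE = √(1.0666604 × 10^9) = 32659.8.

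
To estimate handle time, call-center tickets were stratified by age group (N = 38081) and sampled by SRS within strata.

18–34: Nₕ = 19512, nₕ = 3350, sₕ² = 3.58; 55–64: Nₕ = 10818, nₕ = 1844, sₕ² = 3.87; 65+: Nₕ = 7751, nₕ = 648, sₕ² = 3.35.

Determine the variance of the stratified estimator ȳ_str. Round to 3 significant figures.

5.69 × 10^-4

Var(ȳ_str) = Σₕ Wₕ²(1 − fₕ)sₕ²/nₕ with Wₕ = Nₕ/N, N = 38081.
18–34: Wₕ = 0.51238150; term = 0.51238150²·(1 − 0.17168922)·3.58/3350 = 2.3239053 × 10^-4.
55–64: Wₕ = 0.28407867; term = 0.28407867²·(1 − 0.17045665)·3.87/1844 = 1.4049679 × 10^-4.
65+: Wₕ = 0.20353982; term = 0.20353982²·(1 − 0.08360212)·3.35/648 = 1.9626943 × 10^-4.
Sum = 5.6915675 × 10^-4.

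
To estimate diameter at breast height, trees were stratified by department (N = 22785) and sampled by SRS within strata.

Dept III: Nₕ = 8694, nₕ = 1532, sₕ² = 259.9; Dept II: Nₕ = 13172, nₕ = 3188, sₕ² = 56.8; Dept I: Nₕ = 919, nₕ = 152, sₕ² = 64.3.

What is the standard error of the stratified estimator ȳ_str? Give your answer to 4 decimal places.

Var(ȳ_str) = Σₕ Wₕ²(1 − fₕ)sₕ²/nₕ with Wₕ = Nₕ/N, N = 22785.
Dept III: Wₕ = 0.38156682; term = 0.38156682²·(1 − 0.17621348)·259.9/1532 = 0.020347141.
Dept II: Wₕ = 0.57809963; term = 0.57809963²·(1 − 0.24202855)·56.8/3188 = 0.0045132382.
Dept I: Wₕ = 0.04033355; term = 0.04033355²·(1 − 0.16539717)·64.3/152 = 5.7435472 × 10^-4.
Sum = 0.025434734.
SE = √(0.025434734) = 0.1595.

0.1595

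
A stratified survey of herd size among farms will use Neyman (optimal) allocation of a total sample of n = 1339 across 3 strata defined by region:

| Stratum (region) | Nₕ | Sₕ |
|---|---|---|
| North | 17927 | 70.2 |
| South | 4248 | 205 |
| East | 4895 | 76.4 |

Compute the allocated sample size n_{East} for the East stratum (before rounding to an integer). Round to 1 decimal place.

200.0

Neyman allocation: nₕ = n·NₕSₕ / Σⱼ NⱼSⱼ.
Σ NⱼSⱼ = 17927·70.2 + 4248·205 + 4895·76.4 = 2.5032934 × 10^6.
n_{East} = 1339·4895·76.4 / (2.5032934 × 10^6) = 200.0.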